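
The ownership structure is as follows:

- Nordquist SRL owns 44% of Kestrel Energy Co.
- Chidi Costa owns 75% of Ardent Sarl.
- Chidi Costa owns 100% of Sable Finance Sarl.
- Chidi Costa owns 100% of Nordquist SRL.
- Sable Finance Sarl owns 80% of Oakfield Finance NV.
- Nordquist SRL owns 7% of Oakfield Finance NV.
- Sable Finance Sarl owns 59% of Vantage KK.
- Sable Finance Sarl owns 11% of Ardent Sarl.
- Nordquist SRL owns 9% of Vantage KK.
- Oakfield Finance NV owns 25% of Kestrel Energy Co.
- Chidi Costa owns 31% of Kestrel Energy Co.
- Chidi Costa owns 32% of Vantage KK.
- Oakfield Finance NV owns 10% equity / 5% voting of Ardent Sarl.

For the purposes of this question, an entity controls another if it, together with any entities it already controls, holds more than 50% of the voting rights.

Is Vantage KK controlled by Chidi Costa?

Chidi holds 100% of Nordquist, so Chidi controls Nordquist.
Chidi holds 100% of Sable, so Chidi controls Sable.
Nordquist and Sable and Chidi together hold 9% + 59% + 32% = 100% of Vantage, so Chidi controls Vantage.

Yes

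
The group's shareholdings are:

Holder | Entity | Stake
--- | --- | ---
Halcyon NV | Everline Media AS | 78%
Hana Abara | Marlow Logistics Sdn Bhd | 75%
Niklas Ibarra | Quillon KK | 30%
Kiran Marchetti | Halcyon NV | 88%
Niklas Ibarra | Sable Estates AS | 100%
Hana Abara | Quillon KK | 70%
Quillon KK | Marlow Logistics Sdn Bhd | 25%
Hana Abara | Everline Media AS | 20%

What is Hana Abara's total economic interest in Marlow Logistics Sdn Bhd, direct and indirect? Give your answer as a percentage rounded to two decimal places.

Hana reaches Marlow along 2 paths.
Direct stake: 75% = 75%.
Via Quillon: 70% × 25% = 17.5%.
Total: 75% + 17.5% = 92.5%.
Rounded: 92.50%.

92.50%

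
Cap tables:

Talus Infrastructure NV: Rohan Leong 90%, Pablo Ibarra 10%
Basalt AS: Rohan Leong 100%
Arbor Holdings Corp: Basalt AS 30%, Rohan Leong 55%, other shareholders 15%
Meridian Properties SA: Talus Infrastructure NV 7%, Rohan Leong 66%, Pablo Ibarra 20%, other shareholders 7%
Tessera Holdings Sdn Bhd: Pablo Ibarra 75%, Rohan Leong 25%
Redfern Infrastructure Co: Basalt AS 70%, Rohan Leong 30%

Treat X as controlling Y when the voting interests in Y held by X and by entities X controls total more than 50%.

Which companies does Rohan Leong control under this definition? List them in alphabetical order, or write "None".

Rohan holds 90% of Talus, so Rohan controls Talus.
Rohan holds 100% of Basalt, so Rohan controls Basalt.
Basalt and Rohan together hold 30% + 55% = 85% of Arbor, so Rohan controls Arbor.
Talus and Rohan together hold 7% + 66% = 73% of Meridian, so Rohan controls Meridian.
Basalt and Rohan together hold 70% + 30% = 100% of Redfern, so Rohan controls Redfern.
No other company's threshold is met.

Arbor Holdings Corp, Basalt AS, Meridian Properties SA, Redfern Infrastructure Co, Talus Infrastructure NV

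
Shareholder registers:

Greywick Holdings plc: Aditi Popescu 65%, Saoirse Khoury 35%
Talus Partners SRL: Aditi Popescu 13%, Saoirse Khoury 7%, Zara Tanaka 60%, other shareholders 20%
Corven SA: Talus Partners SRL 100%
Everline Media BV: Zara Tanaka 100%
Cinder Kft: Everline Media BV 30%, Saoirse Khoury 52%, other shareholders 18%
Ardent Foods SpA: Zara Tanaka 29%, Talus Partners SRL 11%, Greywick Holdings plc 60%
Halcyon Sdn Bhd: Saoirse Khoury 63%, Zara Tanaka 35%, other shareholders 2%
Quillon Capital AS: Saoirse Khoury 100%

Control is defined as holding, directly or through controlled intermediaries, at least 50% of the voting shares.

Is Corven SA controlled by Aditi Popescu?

No

Aditi holds 65% of Greywick, so Aditi controls Greywick.
Greywick holds 60% of Ardent, so Aditi controls Ardent.
Neither Aditi nor any entity Aditi controls holds any voting interest in Corven.
So Aditi does not control Corven.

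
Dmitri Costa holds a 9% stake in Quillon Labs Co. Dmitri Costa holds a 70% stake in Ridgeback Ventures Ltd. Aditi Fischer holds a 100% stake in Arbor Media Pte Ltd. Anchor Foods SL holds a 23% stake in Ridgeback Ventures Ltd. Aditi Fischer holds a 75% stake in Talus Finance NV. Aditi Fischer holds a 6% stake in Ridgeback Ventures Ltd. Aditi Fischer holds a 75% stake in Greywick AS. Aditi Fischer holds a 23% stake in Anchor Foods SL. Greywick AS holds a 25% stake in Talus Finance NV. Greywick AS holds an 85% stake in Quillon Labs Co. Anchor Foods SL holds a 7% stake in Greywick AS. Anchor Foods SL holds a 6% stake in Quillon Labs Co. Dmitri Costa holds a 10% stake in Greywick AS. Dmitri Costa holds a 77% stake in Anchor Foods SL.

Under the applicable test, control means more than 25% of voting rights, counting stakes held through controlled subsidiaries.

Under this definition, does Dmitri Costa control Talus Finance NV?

Dmitri holds 77% of Anchor, so Dmitri controls Anchor.
Anchor and Dmitri together hold 23% + 70% = 93% of Ridgeback, so Dmitri controls Ridgeback.
Neither Dmitri nor any entity Dmitri controls holds any voting interest in Talus.
So Dmitri does not control Talus.

No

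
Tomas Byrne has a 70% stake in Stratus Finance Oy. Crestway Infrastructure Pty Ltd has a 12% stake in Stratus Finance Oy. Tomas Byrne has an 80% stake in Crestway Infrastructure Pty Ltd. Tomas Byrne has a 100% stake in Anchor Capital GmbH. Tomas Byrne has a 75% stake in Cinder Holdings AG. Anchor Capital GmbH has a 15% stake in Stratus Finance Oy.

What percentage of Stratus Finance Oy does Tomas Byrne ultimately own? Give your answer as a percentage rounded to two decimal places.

Tomas reaches Stratus along 3 paths.
Via Crestway: 80% × 12% = 9.6%.
Direct stake: 70% = 70%.
Via Anchor: 100% × 15% = 15%.
Total: 9.6% + 70% + 15% = 94.6%.
Rounded: 94.60%.

94.60%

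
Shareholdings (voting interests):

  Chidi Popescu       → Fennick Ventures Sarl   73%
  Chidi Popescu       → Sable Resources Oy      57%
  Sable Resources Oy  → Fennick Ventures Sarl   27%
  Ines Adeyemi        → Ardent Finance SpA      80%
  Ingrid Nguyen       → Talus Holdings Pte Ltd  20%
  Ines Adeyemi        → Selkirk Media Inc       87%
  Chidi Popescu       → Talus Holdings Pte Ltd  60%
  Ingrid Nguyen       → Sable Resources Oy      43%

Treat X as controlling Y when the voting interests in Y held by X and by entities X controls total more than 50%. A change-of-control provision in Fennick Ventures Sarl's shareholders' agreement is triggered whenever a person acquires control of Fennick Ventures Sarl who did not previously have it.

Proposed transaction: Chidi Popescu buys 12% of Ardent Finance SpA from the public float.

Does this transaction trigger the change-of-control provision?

The purchase changes only Chidi's holdings, so Chidi is the only person who could newly come to control Fennick.
Chidi holds 57% of Sable, so Chidi controls Sable.
Chidi and Sable together hold 73% + 27% = 100% of Fennick, so Chidi controls Fennick.
So Chidi already controls Fennick before the transaction.
After the purchase, Chidi holds 12% of Ardent directly.
Chidi controlled Fennick already, so this is not a new person acquiring control; every other person's position is unchanged or reduced.
No new person acquires control, so the clause is not triggered.

No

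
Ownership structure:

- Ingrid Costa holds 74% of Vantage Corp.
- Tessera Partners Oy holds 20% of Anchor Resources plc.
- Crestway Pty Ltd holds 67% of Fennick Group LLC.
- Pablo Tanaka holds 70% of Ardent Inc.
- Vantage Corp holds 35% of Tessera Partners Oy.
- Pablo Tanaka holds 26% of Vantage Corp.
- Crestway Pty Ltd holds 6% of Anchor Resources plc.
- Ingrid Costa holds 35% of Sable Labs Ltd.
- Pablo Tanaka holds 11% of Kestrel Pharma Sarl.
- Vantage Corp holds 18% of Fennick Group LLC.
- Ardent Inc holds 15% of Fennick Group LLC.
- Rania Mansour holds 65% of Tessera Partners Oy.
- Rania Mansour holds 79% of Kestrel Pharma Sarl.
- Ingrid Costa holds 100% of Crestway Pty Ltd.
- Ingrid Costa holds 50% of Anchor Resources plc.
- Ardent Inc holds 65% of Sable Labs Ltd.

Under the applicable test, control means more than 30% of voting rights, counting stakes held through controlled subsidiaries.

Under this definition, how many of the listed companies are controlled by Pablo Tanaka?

2

Pablo holds 70% of Ardent, so Pablo controls Ardent.
Ardent holds 65% of Sable, so Pablo controls Sable.
No other company's threshold is met.
Pablo controls 2 companies.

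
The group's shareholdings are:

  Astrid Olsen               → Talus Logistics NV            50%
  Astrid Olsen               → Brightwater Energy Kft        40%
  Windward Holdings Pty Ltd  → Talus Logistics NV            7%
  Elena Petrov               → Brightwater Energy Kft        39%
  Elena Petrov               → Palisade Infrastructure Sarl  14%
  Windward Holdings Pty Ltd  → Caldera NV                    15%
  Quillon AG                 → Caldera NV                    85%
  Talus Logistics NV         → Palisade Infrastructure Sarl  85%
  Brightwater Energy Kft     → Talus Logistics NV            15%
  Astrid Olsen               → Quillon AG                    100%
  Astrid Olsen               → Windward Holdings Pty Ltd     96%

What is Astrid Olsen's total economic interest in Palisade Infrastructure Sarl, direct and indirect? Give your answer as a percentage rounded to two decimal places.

53.31%

Astrid reaches Palisade along 3 paths.
Via Brightwater → Talus: 40% × 15% × 85% = 5.1%.
Via Talus: 50% × 85% = 42.5%.
Via Windward → Talus: 96% × 7% × 85% = 5.712%.
Total: 5.1% + 42.5% + 5.712% = 53.312%.
Rounded: 53.31%.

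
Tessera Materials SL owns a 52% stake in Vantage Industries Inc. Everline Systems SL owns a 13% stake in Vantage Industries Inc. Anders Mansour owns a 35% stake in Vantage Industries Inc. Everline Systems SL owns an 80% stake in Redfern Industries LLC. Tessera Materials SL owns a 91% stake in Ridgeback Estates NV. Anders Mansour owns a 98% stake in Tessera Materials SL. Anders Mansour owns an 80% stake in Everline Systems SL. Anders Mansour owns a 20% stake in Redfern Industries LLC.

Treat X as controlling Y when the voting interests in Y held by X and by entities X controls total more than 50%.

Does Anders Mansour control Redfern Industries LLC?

Anders holds 80% of Everline, so Anders controls Everline.
Everline and Anders together hold 80% + 20% = 100% of Redfern, so Anders controls Redfern.

Yes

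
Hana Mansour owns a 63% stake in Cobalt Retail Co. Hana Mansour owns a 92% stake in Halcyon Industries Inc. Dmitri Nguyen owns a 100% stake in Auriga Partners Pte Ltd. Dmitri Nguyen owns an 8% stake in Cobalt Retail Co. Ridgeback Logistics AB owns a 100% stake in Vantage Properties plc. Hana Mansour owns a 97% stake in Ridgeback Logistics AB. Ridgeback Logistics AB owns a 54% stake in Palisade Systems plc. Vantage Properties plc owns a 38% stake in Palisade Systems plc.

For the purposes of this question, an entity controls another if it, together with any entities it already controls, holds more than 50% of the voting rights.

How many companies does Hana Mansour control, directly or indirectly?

Hana holds 63% of Cobalt, so Hana controls Cobalt.
Hana holds 97% of Ridgeback, so Hana controls Ridgeback.
Hana holds 92% of Halcyon, so Hana controls Halcyon.
Ridgeback holds 100% of Vantage, so Hana controls Vantage.
Vantage and Ridgeback together hold 38% + 54% = 92% of Palisade, so Hana controls Palisade.
No other company's threshold is met.
Hana controls 5 companies.

5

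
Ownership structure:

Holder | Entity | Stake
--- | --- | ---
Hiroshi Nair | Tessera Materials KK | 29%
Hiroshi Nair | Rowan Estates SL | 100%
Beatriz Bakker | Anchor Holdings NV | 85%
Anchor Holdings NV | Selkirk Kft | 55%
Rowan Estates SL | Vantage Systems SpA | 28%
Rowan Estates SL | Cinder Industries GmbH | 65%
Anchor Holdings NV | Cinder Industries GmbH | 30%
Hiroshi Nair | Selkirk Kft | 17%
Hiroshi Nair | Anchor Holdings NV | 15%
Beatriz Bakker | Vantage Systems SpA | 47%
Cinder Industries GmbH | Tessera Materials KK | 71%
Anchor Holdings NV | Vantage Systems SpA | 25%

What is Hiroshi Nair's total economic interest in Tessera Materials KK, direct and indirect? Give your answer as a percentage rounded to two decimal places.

Hiroshi reaches Tessera along 3 paths.
Direct stake: 29% = 29%.
Via Anchor → Cinder: 15% × 30% × 71% = 3.195%.
Via Rowan → Cinder: 100% × 65% × 71% = 46.15%.
Total: 29% + 3.195% + 46.15% = 78.345%.
Rounded: 78.35%.

78.35%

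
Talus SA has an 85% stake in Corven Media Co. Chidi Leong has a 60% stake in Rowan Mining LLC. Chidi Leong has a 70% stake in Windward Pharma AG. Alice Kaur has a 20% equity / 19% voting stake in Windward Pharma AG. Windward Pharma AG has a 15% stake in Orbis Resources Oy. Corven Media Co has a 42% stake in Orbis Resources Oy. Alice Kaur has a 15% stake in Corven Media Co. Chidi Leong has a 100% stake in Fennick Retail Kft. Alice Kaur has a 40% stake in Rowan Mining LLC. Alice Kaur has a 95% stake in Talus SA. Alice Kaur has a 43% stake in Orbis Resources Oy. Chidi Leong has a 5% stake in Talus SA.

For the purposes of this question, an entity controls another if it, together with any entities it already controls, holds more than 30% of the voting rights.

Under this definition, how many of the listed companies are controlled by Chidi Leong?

Chidi holds 70% of Windward, so Chidi controls Windward.
Chidi holds 60% of Rowan, so Chidi controls Rowan.
Chidi holds 100% of Fennick, so Chidi controls Fennick.
No other company's threshold is met.
Chidi controls 3 companies.

3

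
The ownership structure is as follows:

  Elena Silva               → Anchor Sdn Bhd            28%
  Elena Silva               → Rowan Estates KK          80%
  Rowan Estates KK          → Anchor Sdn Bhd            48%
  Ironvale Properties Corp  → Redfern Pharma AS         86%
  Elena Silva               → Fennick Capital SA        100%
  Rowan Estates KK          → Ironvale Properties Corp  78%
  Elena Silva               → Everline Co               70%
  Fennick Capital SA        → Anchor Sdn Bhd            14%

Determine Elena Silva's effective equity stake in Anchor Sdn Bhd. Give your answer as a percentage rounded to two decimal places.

80.40%

Elena reaches Anchor along 3 paths.
Via Rowan: 80% × 48% = 38.4%.
Direct stake: 28% = 28%.
Via Fennick: 100% × 14% = 14%.
Total: 38.4% + 28% + 14% = 80.4%.
Rounded: 80.40%.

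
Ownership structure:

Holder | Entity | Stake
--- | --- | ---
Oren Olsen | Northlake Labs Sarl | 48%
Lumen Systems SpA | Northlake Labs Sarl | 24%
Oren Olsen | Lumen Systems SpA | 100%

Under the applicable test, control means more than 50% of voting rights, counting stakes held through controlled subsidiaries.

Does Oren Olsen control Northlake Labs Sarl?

Oren holds 100% of Lumen, so Oren controls Lumen.
Oren and Lumen together hold 48% + 24% = 72% of Northlake, so Oren controls Northlake.

Yes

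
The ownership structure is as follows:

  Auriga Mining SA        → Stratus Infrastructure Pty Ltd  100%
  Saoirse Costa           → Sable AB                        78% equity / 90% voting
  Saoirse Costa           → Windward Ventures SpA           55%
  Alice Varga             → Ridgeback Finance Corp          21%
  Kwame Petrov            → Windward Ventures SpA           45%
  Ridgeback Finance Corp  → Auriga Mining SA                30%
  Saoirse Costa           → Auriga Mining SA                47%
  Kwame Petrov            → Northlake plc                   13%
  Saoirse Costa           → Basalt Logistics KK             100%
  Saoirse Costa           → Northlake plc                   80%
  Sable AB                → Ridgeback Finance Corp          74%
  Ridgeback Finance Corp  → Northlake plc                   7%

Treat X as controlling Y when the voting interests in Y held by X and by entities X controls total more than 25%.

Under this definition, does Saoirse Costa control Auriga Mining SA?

Yes

Saoirse holds 90% of Sable, so Saoirse controls Sable.
Sable holds 74% of Ridgeback, so Saoirse controls Ridgeback.
Ridgeback and Saoirse together hold 30% + 47% = 77% of Auriga, so Saoirse controls Auriga.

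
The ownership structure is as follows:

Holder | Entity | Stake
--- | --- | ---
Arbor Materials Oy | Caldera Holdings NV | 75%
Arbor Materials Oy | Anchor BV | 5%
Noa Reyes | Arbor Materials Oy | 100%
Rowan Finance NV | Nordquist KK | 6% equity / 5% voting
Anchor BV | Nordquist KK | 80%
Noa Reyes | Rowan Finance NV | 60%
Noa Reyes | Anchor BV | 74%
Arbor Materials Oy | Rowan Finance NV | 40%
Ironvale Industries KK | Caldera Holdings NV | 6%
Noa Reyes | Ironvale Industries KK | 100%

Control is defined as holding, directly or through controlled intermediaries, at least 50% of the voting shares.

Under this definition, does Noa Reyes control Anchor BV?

Noa holds 100% of Arbor, so Noa controls Arbor.
Noa and Arbor together hold 74% + 5% = 79% of Anchor, so Noa controls Anchor.

Yes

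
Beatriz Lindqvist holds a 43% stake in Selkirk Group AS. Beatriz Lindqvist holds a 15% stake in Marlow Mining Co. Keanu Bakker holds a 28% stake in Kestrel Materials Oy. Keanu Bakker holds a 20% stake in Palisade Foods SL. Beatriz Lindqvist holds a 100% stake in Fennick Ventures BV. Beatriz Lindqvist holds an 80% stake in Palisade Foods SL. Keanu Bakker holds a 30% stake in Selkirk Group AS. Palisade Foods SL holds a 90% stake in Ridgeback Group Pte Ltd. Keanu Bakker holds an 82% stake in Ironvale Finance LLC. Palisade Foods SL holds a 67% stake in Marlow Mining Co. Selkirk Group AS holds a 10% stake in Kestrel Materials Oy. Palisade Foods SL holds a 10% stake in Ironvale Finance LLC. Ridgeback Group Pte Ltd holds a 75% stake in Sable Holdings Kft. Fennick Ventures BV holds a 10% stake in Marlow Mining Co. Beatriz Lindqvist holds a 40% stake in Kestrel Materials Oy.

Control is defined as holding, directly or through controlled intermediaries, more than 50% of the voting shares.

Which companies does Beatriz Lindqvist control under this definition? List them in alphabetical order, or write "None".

Fennick Ventures BV, Marlow Mining Co, Palisade Foods SL, Ridgeback Group Pte Ltd, Sable Holdings Kft

Beatriz holds 80% of Palisade, so Beatriz controls Palisade.
Beatriz holds 100% of Fennick, so Beatriz controls Fennick.
Palisade and Beatriz and Fennick together hold 67% + 15% + 10% = 92% of Marlow, so Beatriz controls Marlow.
Palisade holds 90% of Ridgeback, so Beatriz controls Ridgeback.
Ridgeback holds 75% of Sable, so Beatriz controls Sable.
No other company's threshold is met.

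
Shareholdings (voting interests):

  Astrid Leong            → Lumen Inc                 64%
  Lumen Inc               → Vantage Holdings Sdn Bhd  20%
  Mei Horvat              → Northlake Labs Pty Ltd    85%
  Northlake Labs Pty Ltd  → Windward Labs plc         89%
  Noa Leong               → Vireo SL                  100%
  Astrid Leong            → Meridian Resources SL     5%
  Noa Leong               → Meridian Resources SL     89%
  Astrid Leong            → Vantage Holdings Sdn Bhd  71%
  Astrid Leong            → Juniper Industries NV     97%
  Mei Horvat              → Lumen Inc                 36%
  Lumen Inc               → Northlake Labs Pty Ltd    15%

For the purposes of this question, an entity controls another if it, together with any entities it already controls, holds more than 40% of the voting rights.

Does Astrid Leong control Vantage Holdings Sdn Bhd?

Yes

Astrid holds 64% of Lumen, so Astrid controls Lumen.
Astrid and Lumen together hold 71% + 20% = 91% of Vantage, so Astrid controls Vantage.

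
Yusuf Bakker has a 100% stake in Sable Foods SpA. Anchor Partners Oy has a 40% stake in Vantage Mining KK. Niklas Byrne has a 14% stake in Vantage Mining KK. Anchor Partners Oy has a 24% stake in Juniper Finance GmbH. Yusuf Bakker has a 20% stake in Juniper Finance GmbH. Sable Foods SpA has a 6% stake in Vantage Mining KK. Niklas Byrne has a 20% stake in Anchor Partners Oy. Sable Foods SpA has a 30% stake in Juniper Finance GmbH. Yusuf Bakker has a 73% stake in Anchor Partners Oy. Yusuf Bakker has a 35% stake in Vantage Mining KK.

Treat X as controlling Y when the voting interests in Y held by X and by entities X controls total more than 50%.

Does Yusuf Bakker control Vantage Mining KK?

Yes

Yusuf holds 73% of Anchor, so Yusuf controls Anchor.
Yusuf holds 100% of Sable, so Yusuf controls Sable.
Sable and Yusuf and Anchor together hold 6% + 35% + 40% = 81% of Vantage, so Yusuf controls Vantage.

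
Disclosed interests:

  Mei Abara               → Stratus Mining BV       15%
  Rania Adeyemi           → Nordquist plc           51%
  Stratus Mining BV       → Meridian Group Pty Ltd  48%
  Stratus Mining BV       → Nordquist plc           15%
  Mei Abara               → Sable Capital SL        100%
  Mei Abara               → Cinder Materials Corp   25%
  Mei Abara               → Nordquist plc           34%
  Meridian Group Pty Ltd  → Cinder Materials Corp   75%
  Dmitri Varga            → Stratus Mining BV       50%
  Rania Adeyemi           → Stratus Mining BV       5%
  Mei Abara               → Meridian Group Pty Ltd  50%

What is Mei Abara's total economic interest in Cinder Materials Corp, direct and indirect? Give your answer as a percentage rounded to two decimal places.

Mei reaches Cinder along 3 paths.
Direct stake: 25% = 25%.
Via Meridian: 50% × 75% = 37.5%.
Via Stratus → Meridian: 15% × 48% × 75% = 5.4%.
Total: 25% + 37.5% + 5.4% = 67.9%.
Rounded: 67.90%.

67.90%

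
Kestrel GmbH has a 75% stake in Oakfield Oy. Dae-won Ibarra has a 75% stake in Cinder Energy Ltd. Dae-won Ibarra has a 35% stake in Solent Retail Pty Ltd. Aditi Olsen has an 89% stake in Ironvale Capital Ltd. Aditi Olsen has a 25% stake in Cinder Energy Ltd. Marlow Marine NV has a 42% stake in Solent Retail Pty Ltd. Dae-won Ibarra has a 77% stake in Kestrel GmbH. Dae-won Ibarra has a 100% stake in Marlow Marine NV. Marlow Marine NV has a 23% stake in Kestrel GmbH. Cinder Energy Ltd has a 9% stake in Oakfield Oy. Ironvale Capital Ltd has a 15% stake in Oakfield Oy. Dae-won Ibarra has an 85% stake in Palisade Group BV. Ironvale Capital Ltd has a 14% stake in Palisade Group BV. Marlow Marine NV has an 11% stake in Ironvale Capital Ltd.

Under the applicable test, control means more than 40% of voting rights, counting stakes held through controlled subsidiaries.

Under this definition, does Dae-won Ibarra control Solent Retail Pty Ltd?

Yes

Dae-won holds 100% of Marlow, so Dae-won controls Marlow.
Marlow and Dae-won together hold 42% + 35% = 77% of Solent, so Dae-won controls Solent.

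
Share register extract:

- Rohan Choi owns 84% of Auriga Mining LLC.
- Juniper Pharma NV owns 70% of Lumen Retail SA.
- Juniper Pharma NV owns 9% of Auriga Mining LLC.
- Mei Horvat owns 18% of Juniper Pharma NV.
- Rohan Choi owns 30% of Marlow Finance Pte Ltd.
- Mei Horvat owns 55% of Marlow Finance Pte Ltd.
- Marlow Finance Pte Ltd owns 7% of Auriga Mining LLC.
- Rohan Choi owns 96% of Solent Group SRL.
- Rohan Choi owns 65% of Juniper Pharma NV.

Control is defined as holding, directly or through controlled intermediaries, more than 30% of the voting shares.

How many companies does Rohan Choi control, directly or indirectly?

4

Rohan holds 65% of Juniper, so Rohan controls Juniper.
Rohan and Juniper together hold 84% + 9% = 93% of Auriga, so Rohan controls Auriga.
Juniper holds 70% of Lumen, so Rohan controls Lumen.
Rohan holds 96% of Solent, so Rohan controls Solent.
No other company's threshold is met.
Rohan controls 4 companies.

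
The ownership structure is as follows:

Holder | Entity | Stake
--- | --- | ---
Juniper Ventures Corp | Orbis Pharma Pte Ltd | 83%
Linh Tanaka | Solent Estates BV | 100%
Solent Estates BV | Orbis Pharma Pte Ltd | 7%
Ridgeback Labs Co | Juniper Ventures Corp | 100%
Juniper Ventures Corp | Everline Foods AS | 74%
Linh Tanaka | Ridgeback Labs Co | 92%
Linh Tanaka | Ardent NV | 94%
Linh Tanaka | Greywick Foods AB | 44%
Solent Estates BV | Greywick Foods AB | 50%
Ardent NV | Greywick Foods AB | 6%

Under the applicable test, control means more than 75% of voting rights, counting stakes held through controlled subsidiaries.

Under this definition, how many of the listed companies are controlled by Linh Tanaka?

6

Linh holds 94% of Ardent, so Linh controls Ardent.
Linh holds 100% of Solent, so Linh controls Solent.
Linh and Solent and Ardent together hold 44% + 50% + 6% = 100% of Greywick, so Linh controls Greywick.
Linh holds 92% of Ridgeback, so Linh controls Ridgeback.
Ridgeback holds 100% of Juniper, so Linh controls Juniper.
Solent and Juniper together hold 7% + 83% = 90% of Orbis, so Linh controls Orbis.
No other company's threshold is met.
Linh controls 6 companies.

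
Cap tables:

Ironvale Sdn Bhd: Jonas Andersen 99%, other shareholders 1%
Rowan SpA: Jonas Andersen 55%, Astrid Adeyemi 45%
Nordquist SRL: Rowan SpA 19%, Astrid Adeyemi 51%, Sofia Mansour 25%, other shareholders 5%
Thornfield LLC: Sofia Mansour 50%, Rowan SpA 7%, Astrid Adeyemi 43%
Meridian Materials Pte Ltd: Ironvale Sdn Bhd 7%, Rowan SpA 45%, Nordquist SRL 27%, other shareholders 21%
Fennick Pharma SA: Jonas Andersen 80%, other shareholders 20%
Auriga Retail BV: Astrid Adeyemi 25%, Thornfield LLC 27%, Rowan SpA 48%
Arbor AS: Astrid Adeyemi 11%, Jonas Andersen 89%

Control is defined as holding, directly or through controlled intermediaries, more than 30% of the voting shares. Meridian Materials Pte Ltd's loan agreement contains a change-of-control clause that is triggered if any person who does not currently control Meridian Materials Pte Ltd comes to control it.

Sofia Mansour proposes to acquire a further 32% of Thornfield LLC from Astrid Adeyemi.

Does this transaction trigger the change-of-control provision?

The purchase adds only to Sofia's holdings (Astrid's stake shrinks), so Sofia is the only person who could newly come to control Meridian.
Sofia holds 50% of Thornfield, so Sofia controls Thornfield.
Neither Sofia nor any entity Sofia controls holds any voting interest in Meridian.
So before the transaction, Sofia does not control Meridian.
After the purchase, Sofia's direct stake in Thornfield rises to 50% + 32% = 82%, and Astrid's stake falls to 11%.
Sofia holds 82% of Thornfield, so Sofia controls Thornfield.
After the transaction, neither Sofia nor any entity Sofia controls holds a voting interest in Meridian, so Sofia still does not control it.
No new person acquires control, so the clause is not triggered.

No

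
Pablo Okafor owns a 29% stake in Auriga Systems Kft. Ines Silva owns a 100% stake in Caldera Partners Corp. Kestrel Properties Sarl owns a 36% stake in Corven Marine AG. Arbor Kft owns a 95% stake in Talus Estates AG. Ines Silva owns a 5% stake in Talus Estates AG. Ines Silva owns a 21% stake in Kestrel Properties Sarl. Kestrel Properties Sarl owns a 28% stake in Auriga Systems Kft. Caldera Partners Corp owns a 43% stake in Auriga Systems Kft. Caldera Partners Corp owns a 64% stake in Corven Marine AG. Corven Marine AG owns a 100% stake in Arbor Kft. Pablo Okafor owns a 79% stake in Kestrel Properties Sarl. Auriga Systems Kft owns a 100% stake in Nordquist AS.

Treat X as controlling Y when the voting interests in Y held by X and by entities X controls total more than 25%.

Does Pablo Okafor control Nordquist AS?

Yes

Pablo holds 79% of Kestrel, so Pablo controls Kestrel.
Pablo and Kestrel together hold 29% + 28% = 57% of Auriga, so Pablo controls Auriga.
Auriga holds 100% of Nordquist, so Pablo controls Nordquist.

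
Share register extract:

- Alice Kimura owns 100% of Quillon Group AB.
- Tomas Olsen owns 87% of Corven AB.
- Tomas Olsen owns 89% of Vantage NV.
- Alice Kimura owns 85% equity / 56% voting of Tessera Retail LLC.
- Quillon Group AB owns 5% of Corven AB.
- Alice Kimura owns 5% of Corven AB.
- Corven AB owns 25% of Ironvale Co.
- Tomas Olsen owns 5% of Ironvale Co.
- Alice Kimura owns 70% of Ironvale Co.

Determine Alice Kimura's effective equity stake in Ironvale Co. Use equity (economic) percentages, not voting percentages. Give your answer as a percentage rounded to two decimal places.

72.50%

Alice reaches Ironvale along 3 paths.
Via Corven: 5% × 25% = 1.25%.
Via Quillon → Corven: 100% × 5% × 25% = 1.25%.
Direct stake: 70% = 70%.
Total: 1.25% + 1.25% + 70% = 72.5%.
Rounded: 72.50%.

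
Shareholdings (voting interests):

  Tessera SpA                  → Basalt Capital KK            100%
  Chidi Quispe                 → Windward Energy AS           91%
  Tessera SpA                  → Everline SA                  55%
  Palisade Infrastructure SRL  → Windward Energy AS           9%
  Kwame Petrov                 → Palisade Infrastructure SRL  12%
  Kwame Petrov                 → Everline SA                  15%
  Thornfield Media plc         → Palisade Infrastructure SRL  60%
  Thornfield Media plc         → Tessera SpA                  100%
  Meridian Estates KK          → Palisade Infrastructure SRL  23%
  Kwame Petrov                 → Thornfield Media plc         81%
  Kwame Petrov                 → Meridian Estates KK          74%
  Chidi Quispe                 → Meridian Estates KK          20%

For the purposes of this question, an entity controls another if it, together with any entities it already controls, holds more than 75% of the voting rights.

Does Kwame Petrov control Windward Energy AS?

Kwame holds 81% of Thornfield, so Kwame controls Thornfield.
Thornfield holds 100% of Tessera, so Kwame controls Tessera.
Tessera holds 100% of Basalt, so Kwame controls Basalt.
Neither Kwame nor any entity Kwame controls holds any voting interest in Windward.
So Kwame does not control Windward.

No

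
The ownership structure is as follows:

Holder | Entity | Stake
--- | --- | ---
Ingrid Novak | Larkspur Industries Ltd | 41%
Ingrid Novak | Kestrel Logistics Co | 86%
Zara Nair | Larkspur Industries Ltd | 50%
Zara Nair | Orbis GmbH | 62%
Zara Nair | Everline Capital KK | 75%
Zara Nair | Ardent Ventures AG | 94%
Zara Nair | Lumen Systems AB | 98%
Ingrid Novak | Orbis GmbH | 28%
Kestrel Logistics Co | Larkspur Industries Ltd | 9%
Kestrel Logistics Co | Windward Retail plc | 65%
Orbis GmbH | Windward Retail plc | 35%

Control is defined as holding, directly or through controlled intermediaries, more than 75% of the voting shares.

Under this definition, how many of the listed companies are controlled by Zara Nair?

2

Zara holds 94% of Ardent, so Zara controls Ardent.
Zara holds 98% of Lumen, so Zara controls Lumen.
No other company's threshold is met.
Zara controls 2 companies.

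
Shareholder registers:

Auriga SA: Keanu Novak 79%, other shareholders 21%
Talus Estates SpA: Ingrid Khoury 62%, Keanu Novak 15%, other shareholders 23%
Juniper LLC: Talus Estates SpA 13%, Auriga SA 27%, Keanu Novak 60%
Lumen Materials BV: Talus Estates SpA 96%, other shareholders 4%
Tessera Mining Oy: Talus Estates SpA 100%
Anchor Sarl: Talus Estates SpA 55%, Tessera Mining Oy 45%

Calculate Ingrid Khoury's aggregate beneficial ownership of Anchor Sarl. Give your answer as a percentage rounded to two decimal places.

Ingrid reaches Anchor along 2 paths.
Via Talus: 62% × 55% = 34.1%.
Via Talus → Tessera: 62% × 100% × 45% = 27.9%.
Total: 34.1% + 27.9% = 62%.
Rounded: 62.00%.

62.00%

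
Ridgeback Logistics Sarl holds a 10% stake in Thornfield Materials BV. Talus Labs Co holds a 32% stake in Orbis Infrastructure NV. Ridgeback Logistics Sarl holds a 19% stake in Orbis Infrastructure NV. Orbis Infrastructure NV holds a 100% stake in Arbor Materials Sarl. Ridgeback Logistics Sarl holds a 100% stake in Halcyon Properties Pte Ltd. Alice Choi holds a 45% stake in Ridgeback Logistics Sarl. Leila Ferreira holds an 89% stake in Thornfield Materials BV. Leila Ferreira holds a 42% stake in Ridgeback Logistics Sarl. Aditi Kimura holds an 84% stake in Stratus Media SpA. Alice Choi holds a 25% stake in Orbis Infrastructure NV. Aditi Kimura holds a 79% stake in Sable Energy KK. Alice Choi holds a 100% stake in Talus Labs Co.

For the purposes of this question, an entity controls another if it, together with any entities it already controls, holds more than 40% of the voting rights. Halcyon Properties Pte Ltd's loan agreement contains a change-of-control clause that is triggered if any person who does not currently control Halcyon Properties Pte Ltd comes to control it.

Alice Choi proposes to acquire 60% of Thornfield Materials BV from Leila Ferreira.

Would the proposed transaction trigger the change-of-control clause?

The purchase adds only to Alice's holdings (Leila's stake shrinks), so Alice is the only person who could newly come to control Halcyon.
Alice holds 45% of Ridgeback, so Alice controls Ridgeback.
Ridgeback holds 100% of Halcyon, so Alice controls Halcyon.
So Alice already controls Halcyon before the transaction.
After the purchase, Alice holds 60% of Thornfield directly, and Leila's stake falls to 29%.
Alice controlled Halcyon already, so this is not a new person acquiring control; every other person's position is unchanged or reduced.
No new person acquires control, so the clause is not triggered.

No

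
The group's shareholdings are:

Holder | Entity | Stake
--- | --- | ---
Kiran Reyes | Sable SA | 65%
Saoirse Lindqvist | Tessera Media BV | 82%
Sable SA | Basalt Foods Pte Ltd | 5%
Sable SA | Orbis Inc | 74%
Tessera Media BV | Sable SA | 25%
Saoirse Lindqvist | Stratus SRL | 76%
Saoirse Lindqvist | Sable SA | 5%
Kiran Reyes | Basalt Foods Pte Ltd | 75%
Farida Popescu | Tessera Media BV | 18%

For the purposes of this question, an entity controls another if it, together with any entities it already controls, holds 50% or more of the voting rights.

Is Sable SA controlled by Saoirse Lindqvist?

No

Saoirse holds 76% of Stratus, so Saoirse controls Stratus.
Saoirse holds 82% of Tessera, so Saoirse controls Tessera.
In Sable, Saoirse's side holds only 5% + 25% = 30%, not ≥ 50%.
So Saoirse does not control Sable.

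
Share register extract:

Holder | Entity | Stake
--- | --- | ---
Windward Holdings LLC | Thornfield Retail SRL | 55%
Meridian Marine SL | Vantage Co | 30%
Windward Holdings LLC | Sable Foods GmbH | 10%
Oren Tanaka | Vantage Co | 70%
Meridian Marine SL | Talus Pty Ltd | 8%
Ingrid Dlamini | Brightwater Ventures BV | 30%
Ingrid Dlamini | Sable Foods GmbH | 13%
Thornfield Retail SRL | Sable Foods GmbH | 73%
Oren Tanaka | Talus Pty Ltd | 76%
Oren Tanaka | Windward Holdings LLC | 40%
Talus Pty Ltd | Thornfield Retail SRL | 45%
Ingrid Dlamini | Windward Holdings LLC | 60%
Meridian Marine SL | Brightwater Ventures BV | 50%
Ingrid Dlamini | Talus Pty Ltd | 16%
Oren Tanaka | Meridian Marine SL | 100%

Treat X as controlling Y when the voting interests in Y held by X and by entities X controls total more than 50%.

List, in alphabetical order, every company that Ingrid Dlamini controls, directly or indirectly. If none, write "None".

Ingrid holds 60% of Windward, so Ingrid controls Windward.
Windward holds 55% of Thornfield, so Ingrid controls Thornfield.
Thornfield and Windward and Ingrid together hold 73% + 10% + 13% = 96% of Sable, so Ingrid controls Sable.
No other company's threshold is met.

Sable Foods GmbH, Thornfield Retail SRL, Windward Holdings LLC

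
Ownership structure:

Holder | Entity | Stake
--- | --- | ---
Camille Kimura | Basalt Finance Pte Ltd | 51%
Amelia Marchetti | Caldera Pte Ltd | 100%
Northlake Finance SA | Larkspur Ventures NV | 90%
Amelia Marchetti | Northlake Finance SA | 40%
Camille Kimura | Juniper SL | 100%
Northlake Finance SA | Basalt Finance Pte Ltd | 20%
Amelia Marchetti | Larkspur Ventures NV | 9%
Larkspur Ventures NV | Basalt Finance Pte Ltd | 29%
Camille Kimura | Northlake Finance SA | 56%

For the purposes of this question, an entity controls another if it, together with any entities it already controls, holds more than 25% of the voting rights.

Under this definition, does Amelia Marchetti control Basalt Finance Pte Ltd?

Amelia holds 40% of Northlake, so Amelia controls Northlake.
Northlake and Amelia together hold 90% + 9% = 99% of Larkspur, so Amelia controls Larkspur.
Larkspur and Northlake together hold 29% + 20% = 49% of Basalt, so Amelia controls Basalt.

Yes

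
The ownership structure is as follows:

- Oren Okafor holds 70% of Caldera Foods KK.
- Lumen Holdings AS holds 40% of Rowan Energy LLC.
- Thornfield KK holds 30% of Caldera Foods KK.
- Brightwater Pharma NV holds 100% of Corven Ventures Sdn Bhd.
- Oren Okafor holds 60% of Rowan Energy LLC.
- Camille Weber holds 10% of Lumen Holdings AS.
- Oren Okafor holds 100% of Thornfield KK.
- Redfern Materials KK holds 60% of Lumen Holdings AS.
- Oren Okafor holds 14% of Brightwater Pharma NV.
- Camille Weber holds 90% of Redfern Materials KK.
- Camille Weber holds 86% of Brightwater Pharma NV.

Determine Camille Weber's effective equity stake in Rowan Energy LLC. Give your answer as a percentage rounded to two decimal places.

Camille reaches Rowan along 2 paths.
Via Lumen: 10% × 40% = 4%.
Via Redfern → Lumen: 90% × 60% × 40% = 21.6%.
Total: 4% + 21.6% = 25.6%.
Rounded: 25.60%.

25.60%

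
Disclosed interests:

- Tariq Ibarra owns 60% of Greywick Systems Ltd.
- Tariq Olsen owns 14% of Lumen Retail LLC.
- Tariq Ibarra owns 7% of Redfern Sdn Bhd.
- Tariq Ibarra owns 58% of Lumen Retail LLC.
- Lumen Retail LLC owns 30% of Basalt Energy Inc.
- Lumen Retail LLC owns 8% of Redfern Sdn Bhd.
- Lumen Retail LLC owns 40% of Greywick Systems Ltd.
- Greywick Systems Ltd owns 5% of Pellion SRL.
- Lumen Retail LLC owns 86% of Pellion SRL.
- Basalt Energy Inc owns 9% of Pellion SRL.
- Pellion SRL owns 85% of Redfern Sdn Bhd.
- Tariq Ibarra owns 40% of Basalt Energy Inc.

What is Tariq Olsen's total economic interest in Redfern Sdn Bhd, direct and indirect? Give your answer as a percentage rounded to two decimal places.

11.91%

Tariq Olsen reaches Redfern along 4 paths.
Via Lumen: 14% × 8% = 1.12%.
Via Lumen → Greywick → Pellion: 14% × 40% × 5% × 85% = 0.238%.
Via Lumen → Pellion: 14% × 86% × 85% = 10.234%.
Via Lumen → Basalt → Pellion: 14% × 30% × 9% × 85% = 0.3213%.
Total: 1.12% + 0.238% + 10.234% + 0.3213% = 11.9133%.
Rounded: 11.91%.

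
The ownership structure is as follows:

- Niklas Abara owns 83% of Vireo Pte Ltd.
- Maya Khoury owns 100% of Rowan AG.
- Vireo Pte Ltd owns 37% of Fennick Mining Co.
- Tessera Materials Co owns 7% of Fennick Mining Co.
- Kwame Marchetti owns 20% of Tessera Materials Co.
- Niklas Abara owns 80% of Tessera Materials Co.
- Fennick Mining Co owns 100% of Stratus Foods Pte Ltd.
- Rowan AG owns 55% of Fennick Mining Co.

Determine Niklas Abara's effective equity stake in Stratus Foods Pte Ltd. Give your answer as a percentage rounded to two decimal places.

36.31%

Niklas reaches Stratus along 2 paths.
Via Vireo → Fennick: 83% × 37% × 100% = 30.71%.
Via Tessera → Fennick: 80% × 7% × 100% = 5.6%.
Total: 30.71% + 5.6% = 36.31%.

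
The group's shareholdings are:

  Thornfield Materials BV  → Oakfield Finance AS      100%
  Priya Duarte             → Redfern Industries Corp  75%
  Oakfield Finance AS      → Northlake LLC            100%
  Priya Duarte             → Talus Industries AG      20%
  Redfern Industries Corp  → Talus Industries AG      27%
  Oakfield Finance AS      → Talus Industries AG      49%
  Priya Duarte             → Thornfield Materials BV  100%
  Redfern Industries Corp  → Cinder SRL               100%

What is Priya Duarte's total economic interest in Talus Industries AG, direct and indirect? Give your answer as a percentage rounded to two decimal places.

89.25%

Priya reaches Talus along 3 paths.
Via Redfern: 75% × 27% = 20.25%.
Via Thornfield → Oakfield: 100% × 100% × 49% = 49%.
Direct stake: 20% = 20%.
Total: 20.25% + 49% + 20% = 89.25%.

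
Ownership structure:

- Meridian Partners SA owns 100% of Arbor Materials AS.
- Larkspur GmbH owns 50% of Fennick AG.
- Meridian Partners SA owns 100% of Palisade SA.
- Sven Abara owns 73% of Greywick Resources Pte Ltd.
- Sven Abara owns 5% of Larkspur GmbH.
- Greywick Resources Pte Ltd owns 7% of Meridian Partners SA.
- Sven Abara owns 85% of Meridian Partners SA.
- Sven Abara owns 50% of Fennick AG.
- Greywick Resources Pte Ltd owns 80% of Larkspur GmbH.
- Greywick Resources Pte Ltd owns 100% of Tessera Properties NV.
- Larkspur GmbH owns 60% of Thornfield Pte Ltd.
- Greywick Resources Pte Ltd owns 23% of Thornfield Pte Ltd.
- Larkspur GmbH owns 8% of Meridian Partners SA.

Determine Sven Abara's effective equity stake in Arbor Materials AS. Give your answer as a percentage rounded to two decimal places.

Sven reaches Arbor along 4 paths.
Via Meridian: 85% × 100% = 85%.
Via Greywick → Meridian: 73% × 7% × 100% = 5.11%.
Via Greywick → Larkspur → Meridian: 73% × 80% × 8% × 100% = 4.672%.
Via Larkspur → Meridian: 5% × 8% × 100% = 0.4%.
Total: 85% + 5.11% + 4.672% + 0.4% = 95.182%.
Rounded: 95.18%.

95.18%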